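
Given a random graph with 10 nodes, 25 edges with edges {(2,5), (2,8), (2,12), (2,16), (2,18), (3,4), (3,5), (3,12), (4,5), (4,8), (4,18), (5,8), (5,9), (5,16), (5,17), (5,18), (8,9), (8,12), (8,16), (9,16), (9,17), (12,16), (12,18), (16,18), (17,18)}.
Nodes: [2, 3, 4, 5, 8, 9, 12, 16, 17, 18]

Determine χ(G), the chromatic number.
Clique number ω(G) = 4 (lower bound: χ ≥ ω).
The clique on [2, 8, 12, 16] has size 4, forcing χ ≥ 4, and the coloring below uses 4 colors, so χ(G) = 4.
A valid 4-coloring: color 1: [5, 12]; color 2: [3, 8, 18]; color 3: [4, 16, 17]; color 4: [2, 9].

χ(G) = 4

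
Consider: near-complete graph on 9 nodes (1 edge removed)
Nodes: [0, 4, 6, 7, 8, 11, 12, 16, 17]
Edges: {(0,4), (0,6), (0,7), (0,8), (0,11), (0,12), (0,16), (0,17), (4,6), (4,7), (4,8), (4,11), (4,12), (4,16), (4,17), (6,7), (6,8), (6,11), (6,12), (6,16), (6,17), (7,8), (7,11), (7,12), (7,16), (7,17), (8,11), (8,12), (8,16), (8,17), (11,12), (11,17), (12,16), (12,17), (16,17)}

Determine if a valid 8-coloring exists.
Yes, G is 8-colorable

A valid 8-coloring: color 1: [6]; color 2: [17]; color 3: [4]; color 4: [12]; color 5: [8]; color 6: [7]; color 7: [0]; color 8: [11, 16].
(χ(G) = 8 ≤ 8.)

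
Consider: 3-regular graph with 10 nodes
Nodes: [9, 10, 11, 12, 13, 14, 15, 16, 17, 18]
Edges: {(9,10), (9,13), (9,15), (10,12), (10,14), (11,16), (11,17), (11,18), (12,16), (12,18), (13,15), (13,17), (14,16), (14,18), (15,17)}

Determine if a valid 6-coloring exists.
Yes, G is 6-colorable

A valid 6-coloring: color 1: [10, 13, 16, 18]; color 2: [9, 12, 14, 17]; color 3: [11, 15].
(χ(G) = 3 ≤ 6.)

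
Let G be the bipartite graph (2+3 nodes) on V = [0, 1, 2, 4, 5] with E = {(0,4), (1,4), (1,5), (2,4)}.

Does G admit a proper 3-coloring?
A valid 3-coloring: color 1: [4, 5]; color 2: [0, 1, 2].
(χ(G) = 2 ≤ 3.)

Yes, G is 3-colorable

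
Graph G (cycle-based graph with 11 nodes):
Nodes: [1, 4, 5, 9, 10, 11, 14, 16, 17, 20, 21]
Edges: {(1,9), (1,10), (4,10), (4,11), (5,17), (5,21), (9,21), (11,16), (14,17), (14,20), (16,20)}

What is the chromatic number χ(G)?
Clique number ω(G) = 2 (lower bound: χ ≥ ω).
Odd cycle [11, 16, 20, 14, 17, 5, 21, 9, 1, 10, 4] needs 3 colors (χ ≥ 3).
The coloring below uses 3 colors, so χ(G) = 3.
A valid 3-coloring: color 1: [10, 11, 17, 20, 21]; color 2: [4, 5, 9, 14, 16]; color 3: [1].

χ(G) = 3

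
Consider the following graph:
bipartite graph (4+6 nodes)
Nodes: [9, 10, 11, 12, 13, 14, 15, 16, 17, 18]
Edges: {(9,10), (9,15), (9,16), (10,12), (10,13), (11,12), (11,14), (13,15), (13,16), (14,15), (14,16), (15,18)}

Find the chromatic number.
Clique number ω(G) = 2 (lower bound: χ ≥ ω).
The graph is bipartite (no odd cycle), so 2 colors suffice: χ(G) = 2.
A valid 2-coloring: color 1: [10, 11, 15, 16, 17]; color 2: [9, 12, 13, 14, 18].

χ(G) = 2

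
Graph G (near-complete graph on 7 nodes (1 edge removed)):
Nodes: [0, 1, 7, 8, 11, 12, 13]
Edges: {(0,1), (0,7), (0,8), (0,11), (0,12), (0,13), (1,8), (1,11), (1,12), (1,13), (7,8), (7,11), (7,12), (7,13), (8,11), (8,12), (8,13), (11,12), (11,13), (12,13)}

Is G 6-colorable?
Yes, G is 6-colorable

A valid 6-coloring: color 1: [8]; color 2: [13]; color 3: [0]; color 4: [12]; color 5: [11]; color 6: [1, 7].
(χ(G) = 6 ≤ 6.)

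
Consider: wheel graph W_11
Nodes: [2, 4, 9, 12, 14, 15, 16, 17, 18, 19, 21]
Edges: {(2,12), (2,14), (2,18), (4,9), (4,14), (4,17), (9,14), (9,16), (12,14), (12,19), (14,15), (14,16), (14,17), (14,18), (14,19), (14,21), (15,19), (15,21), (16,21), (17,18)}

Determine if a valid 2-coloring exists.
No, G is not 2-colorable

The clique on vertices [2, 14, 18] has size 3 > 2, so it alone needs 3 colors.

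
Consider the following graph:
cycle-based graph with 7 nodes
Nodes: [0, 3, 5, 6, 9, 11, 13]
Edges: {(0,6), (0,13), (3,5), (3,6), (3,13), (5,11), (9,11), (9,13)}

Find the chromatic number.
χ(G) = 3

Clique number ω(G) = 2 (lower bound: χ ≥ ω).
Odd cycle [5, 3, 13, 9, 11] needs 3 colors (χ ≥ 3).
The coloring below uses 3 colors, so χ(G) = 3.
A valid 3-coloring: color 1: [0, 3, 9]; color 2: [6, 11, 13]; color 3: [5].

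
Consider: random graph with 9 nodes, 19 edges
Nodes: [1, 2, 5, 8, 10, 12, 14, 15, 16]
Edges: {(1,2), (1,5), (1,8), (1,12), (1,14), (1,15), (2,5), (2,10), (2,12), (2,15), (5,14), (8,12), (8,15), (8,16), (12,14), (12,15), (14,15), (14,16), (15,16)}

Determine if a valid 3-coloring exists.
No, G is not 3-colorable

The clique on vertices [1, 8, 12, 15] has size 4 > 3, so it alone needs 4 colors.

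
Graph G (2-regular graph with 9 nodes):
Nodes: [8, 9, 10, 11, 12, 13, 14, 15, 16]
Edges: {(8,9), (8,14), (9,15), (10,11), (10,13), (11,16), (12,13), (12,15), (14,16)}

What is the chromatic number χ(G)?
Clique number ω(G) = 2 (lower bound: χ ≥ ω).
Odd cycle [16, 14, 8, 9, 15, 12, 13, 10, 11] needs 3 colors (χ ≥ 3).
The coloring below uses 3 colors, so χ(G) = 3.
A valid 3-coloring: color 1: [9, 10, 12, 14]; color 2: [8, 11, 13, 15]; color 3: [16].

χ(G) = 3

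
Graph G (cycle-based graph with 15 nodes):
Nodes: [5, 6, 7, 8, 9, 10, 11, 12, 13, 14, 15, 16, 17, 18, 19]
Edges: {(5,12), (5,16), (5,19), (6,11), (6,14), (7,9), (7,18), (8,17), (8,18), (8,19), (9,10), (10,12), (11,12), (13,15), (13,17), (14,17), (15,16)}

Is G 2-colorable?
Odd cycle [13, 15, 16, 5, 19, 8, 17] needs 3 colors (χ ≥ 3).
Hence χ(G) ≥ 3 > 2, so no proper 2-coloring exists.

No, G is not 2-colorable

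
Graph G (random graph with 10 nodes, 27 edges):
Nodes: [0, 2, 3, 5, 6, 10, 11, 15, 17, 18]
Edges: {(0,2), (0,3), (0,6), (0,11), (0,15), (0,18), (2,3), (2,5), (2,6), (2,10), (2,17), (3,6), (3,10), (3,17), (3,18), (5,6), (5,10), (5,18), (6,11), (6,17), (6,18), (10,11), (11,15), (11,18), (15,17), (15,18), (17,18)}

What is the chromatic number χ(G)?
χ(G) = 4

Clique number ω(G) = 4 (lower bound: χ ≥ ω).
The clique on [0, 2, 3, 6] has size 4, forcing χ ≥ 4, and the coloring below uses 4 colors, so χ(G) = 4.
A valid 4-coloring: color 1: [2, 18]; color 2: [6, 10, 15]; color 3: [3, 5, 11]; color 4: [0, 17].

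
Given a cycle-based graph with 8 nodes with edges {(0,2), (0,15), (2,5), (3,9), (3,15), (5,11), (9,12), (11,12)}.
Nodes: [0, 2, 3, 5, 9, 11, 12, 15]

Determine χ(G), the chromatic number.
χ(G) = 2

Clique number ω(G) = 2 (lower bound: χ ≥ ω).
The graph is bipartite (no odd cycle), so 2 colors suffice: χ(G) = 2.
A valid 2-coloring: color 1: [0, 3, 5, 12]; color 2: [2, 9, 11, 15].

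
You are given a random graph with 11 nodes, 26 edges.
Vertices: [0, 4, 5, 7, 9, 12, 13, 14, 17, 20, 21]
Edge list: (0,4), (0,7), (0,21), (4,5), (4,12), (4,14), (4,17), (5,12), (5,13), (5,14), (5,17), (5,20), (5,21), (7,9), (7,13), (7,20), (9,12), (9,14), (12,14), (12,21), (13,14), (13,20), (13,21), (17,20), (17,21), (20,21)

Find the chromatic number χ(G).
χ(G) = 4

Clique number ω(G) = 4 (lower bound: χ ≥ ω).
The clique on [4, 5, 12, 14] has size 4, forcing χ ≥ 4, and the coloring below uses 4 colors, so χ(G) = 4.
A valid 4-coloring: color 1: [5, 7]; color 2: [14, 21]; color 3: [0, 12, 13, 17]; color 4: [4, 9, 20].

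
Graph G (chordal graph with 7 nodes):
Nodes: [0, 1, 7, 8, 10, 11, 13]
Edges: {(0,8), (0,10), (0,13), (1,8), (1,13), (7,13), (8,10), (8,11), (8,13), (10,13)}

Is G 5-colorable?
Yes, G is 5-colorable

A valid 5-coloring: color 1: [11, 13]; color 2: [7, 8]; color 3: [1, 10]; color 4: [0].
(χ(G) = 4 ≤ 5.)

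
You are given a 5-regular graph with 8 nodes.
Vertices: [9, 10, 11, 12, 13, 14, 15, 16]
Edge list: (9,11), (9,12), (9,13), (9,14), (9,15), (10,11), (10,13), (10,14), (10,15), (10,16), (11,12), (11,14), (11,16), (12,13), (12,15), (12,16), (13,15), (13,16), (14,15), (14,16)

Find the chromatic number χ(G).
Clique number ω(G) = 4 (lower bound: χ ≥ ω).
The clique on [10, 11, 14, 16] has size 4, forcing χ ≥ 4, and the coloring below uses 4 colors, so χ(G) = 4.
A valid 4-coloring: color 1: [10, 12]; color 2: [11, 15]; color 3: [9, 16]; color 4: [13, 14].

χ(G) = 4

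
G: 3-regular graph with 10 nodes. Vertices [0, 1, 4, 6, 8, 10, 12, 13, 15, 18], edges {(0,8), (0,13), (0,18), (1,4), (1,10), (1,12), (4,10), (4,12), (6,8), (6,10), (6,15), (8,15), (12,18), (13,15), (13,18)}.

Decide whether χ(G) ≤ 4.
Yes, G is 4-colorable

A valid 4-coloring: color 1: [6, 12, 13]; color 2: [0, 10, 15]; color 3: [4, 8, 18]; color 4: [1].
(χ(G) = 3 ≤ 4.)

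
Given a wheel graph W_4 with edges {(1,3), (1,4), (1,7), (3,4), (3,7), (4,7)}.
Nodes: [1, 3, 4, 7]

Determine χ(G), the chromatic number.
Clique number ω(G) = 4 (lower bound: χ ≥ ω).
The clique on [1, 3, 4, 7] has size 4, forcing χ ≥ 4, and the coloring below uses 4 colors, so χ(G) = 4.
A valid 4-coloring: color 1: [3]; color 2: [1]; color 3: [4]; color 4: [7].

χ(G) = 4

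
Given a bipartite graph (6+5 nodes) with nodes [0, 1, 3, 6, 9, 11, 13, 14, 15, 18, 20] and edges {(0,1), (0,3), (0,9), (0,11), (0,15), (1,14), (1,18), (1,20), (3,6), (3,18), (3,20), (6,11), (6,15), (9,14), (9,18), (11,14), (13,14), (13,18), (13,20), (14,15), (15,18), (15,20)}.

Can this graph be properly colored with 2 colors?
A valid 2-coloring: color 1: [1, 3, 9, 11, 13, 15]; color 2: [0, 6, 14, 18, 20].
(χ(G) = 2 ≤ 2.)

Yes, G is 2-colorable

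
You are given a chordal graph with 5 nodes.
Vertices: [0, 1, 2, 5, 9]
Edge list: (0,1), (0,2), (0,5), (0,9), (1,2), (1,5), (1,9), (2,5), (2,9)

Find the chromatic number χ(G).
χ(G) = 4

Clique number ω(G) = 4 (lower bound: χ ≥ ω).
The clique on [0, 1, 2, 9] has size 4, forcing χ ≥ 4, and the coloring below uses 4 colors, so χ(G) = 4.
A valid 4-coloring: color 1: [0]; color 2: [1]; color 3: [2]; color 4: [5, 9].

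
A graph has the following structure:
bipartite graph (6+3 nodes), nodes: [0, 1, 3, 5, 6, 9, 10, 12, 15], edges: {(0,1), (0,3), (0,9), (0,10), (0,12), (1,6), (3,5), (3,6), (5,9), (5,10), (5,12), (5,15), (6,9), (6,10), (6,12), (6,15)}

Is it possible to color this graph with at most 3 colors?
Yes, G is 3-colorable

A valid 3-coloring: color 1: [0, 5, 6]; color 2: [1, 3, 9, 10, 12, 15].
(χ(G) = 2 ≤ 3.)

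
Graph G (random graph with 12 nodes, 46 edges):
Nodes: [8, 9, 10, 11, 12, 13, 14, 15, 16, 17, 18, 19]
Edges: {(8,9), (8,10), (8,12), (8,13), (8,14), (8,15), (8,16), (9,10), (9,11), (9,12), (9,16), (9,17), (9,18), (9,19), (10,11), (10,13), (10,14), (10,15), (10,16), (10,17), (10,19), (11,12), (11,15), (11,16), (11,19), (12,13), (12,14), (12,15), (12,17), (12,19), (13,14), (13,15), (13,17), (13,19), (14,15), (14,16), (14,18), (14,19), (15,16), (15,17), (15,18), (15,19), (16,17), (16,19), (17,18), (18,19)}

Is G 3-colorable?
No, G is not 3-colorable

The clique on vertices [9, 10, 11, 16, 19] has size 5 > 3, so it alone needs 5 colors.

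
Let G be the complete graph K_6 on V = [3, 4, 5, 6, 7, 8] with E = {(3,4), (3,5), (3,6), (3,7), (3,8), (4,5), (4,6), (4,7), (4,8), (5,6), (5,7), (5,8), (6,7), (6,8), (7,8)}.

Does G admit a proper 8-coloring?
A valid 8-coloring: color 1: [3]; color 2: [4]; color 3: [7]; color 4: [5]; color 5: [8]; color 6: [6].
(χ(G) = 6 ≤ 8.)

Yes, G is 8-colorable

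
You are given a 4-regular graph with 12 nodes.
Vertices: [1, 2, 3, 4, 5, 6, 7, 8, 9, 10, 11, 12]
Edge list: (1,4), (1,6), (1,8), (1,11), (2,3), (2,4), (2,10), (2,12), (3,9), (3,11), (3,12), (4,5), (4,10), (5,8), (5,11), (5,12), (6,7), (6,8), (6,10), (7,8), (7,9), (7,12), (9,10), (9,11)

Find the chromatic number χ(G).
χ(G) = 3

Clique number ω(G) = 3 (lower bound: χ ≥ ω).
The clique on [1, 6, 8] has size 3, forcing χ ≥ 3, and the coloring below uses 3 colors, so χ(G) = 3.
A valid 3-coloring: color 1: [1, 3, 5, 7, 10]; color 2: [2, 6, 11]; color 3: [4, 8, 9, 12].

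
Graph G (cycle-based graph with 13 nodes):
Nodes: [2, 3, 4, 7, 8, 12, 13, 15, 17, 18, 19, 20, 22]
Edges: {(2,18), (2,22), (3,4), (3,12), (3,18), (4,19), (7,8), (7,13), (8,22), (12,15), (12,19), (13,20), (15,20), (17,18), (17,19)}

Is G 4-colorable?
A valid 4-coloring: color 1: [4, 7, 12, 18, 20, 22]; color 2: [2, 3, 8, 13, 15, 19]; color 3: [17].
(χ(G) = 3 ≤ 4.)

Yes, G is 4-colorable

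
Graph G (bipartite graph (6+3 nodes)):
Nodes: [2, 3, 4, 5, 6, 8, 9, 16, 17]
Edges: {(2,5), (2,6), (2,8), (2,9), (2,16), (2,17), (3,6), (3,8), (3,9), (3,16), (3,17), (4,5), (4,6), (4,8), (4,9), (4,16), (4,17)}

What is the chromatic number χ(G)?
χ(G) = 2

Clique number ω(G) = 2 (lower bound: χ ≥ ω).
The graph is bipartite (no odd cycle), so 2 colors suffice: χ(G) = 2.
A valid 2-coloring: color 1: [2, 3, 4]; color 2: [5, 6, 8, 9, 16, 17].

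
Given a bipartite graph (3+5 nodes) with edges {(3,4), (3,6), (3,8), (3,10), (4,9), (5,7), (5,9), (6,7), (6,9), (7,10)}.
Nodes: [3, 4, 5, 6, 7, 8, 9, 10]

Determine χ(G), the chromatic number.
χ(G) = 2

Clique number ω(G) = 2 (lower bound: χ ≥ ω).
The graph is bipartite (no odd cycle), so 2 colors suffice: χ(G) = 2.
A valid 2-coloring: color 1: [3, 7, 9]; color 2: [4, 5, 6, 8, 10].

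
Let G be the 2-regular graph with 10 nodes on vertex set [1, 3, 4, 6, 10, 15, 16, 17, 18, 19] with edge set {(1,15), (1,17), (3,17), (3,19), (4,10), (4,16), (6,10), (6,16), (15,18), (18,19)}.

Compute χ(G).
χ(G) = 2

Clique number ω(G) = 2 (lower bound: χ ≥ ω).
The graph is bipartite (no odd cycle), so 2 colors suffice: χ(G) = 2.
A valid 2-coloring: color 1: [4, 6, 15, 17, 19]; color 2: [1, 3, 10, 16, 18].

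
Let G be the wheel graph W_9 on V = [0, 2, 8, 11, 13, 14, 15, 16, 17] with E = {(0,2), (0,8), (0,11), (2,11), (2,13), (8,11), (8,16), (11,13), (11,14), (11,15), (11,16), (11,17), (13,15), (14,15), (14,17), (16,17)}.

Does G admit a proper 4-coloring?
Yes, G is 4-colorable

A valid 4-coloring: color 1: [11]; color 2: [2, 8, 15, 17]; color 3: [0, 13, 14, 16].
(χ(G) = 3 ≤ 4.)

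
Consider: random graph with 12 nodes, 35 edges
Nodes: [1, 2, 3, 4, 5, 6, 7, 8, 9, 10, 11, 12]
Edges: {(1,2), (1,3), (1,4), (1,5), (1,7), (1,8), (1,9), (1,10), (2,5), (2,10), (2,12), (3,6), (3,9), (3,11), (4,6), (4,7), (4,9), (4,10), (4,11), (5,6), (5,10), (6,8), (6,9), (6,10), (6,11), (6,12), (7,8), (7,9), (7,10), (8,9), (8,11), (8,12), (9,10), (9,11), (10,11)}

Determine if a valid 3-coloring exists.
The clique on vertices [1, 4, 7, 9, 10] has size 5 > 3, so it alone needs 5 colors.

No, G is not 3-colorable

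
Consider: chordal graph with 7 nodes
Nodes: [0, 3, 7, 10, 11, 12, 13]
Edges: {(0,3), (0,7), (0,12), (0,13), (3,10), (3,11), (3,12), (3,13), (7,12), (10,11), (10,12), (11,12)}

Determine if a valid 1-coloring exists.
The clique on vertices [3, 10, 11, 12] has size 4 > 1, so it alone needs 4 colors.

No, G is not 1-colorable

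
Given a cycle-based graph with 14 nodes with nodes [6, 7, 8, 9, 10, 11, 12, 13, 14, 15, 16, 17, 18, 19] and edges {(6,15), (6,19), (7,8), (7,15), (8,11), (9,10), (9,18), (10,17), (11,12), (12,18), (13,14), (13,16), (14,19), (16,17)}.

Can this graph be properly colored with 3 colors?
A valid 3-coloring: color 1: [6, 7, 10, 11, 14, 16, 18]; color 2: [8, 9, 12, 13, 15, 17, 19].
(χ(G) = 2 ≤ 3.)

Yes, G is 3-colorable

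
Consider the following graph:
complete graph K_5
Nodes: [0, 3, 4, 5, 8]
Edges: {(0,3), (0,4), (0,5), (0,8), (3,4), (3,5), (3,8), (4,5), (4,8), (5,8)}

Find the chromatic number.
Clique number ω(G) = 5 (lower bound: χ ≥ ω).
The clique on [0, 3, 4, 5, 8] has size 5, forcing χ ≥ 5, and the coloring below uses 5 colors, so χ(G) = 5.
A valid 5-coloring: color 1: [8]; color 2: [4]; color 3: [5]; color 4: [0]; color 5: [3].

χ(G) = 5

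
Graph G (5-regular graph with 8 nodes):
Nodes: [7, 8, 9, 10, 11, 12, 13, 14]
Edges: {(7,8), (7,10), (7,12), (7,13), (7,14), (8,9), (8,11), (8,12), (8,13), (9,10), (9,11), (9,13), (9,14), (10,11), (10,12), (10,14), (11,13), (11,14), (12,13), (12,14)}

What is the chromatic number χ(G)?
χ(G) = 4

Clique number ω(G) = 4 (lower bound: χ ≥ ω).
The clique on [8, 9, 11, 13] has size 4, forcing χ ≥ 4, and the coloring below uses 4 colors, so χ(G) = 4.
A valid 4-coloring: color 1: [7, 11]; color 2: [8, 14]; color 3: [10, 13]; color 4: [9, 12].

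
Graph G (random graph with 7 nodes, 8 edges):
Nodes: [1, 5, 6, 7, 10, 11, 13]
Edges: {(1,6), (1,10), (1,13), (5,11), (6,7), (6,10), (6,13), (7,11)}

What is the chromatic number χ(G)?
Clique number ω(G) = 3 (lower bound: χ ≥ ω).
The clique on [1, 6, 10] has size 3, forcing χ ≥ 3, and the coloring below uses 3 colors, so χ(G) = 3.
A valid 3-coloring: color 1: [6, 11]; color 2: [1, 5, 7]; color 3: [10, 13].

χ(G) = 3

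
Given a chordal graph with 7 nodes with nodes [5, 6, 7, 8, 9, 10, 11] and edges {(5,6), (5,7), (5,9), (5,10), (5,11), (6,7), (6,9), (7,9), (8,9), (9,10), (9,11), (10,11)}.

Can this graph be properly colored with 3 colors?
No, G is not 3-colorable

The clique on vertices [5, 9, 10, 11] has size 4 > 3, so it alone needs 4 colors.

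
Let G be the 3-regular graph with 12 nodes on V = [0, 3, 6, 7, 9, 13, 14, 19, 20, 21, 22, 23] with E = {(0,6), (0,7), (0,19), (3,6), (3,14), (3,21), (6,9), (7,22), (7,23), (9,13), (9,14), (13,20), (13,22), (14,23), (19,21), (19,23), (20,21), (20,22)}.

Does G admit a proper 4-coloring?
Yes, G is 4-colorable

A valid 4-coloring: color 1: [3, 7, 9, 19, 20]; color 2: [6, 13, 14, 21]; color 3: [0, 22, 23].
(χ(G) = 3 ≤ 4.)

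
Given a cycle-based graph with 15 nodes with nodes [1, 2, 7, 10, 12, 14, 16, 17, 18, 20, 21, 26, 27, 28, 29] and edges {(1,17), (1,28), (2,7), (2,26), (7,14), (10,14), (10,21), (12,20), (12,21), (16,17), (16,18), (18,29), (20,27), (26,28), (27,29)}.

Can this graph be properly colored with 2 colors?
Odd cycle [2, 26, 28, 1, 17, 16, 18, 29, 27, 20, 12, 21, 10, 14, 7] needs 3 colors (χ ≥ 3).
Hence χ(G) ≥ 3 > 2, so no proper 2-coloring exists.

No, G is not 2-colorable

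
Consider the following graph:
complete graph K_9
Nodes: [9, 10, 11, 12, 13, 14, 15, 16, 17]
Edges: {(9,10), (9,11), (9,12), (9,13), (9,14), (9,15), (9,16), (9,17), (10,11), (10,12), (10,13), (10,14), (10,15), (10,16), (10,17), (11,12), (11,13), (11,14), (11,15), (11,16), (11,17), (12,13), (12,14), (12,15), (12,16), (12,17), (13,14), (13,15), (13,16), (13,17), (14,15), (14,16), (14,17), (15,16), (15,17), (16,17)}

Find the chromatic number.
χ(G) = 9

Clique number ω(G) = 9 (lower bound: χ ≥ ω).
The clique on [9, 10, 11, 12, 13, 14, 15, 16, 17] has size 9, forcing χ ≥ 9, and the coloring below uses 9 colors, so χ(G) = 9.
A valid 9-coloring: color 1: [9]; color 2: [12]; color 3: [10]; color 4: [13]; color 5: [15]; color 6: [14]; color 7: [11]; color 8: [17]; color 9: [16].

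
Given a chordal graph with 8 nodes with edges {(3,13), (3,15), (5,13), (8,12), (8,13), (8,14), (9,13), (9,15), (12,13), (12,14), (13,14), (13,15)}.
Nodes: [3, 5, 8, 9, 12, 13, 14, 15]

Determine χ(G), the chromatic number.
Clique number ω(G) = 4 (lower bound: χ ≥ ω).
The clique on [8, 12, 13, 14] has size 4, forcing χ ≥ 4, and the coloring below uses 4 colors, so χ(G) = 4.
A valid 4-coloring: color 1: [13]; color 2: [5, 14, 15]; color 3: [3, 9, 12]; color 4: [8].

χ(G) = 4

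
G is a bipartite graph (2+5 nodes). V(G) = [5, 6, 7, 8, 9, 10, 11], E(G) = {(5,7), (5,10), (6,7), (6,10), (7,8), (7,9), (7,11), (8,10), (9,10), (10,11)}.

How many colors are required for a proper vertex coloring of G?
χ(G) = 2

Clique number ω(G) = 2 (lower bound: χ ≥ ω).
The graph is bipartite (no odd cycle), so 2 colors suffice: χ(G) = 2.
A valid 2-coloring: color 1: [7, 10]; color 2: [5, 6, 8, 9, 11].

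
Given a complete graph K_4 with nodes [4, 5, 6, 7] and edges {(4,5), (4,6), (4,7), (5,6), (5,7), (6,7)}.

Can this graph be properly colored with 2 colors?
No, G is not 2-colorable

The clique on vertices [4, 5, 6, 7] has size 4 > 2, so it alone needs 4 colors.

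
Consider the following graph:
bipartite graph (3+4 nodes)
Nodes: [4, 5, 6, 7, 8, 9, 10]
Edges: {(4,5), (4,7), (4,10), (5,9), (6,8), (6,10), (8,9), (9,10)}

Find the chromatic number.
Clique number ω(G) = 2 (lower bound: χ ≥ ω).
The graph is bipartite (no odd cycle), so 2 colors suffice: χ(G) = 2.
A valid 2-coloring: color 1: [4, 6, 9]; color 2: [5, 7, 8, 10].

χ(G) = 2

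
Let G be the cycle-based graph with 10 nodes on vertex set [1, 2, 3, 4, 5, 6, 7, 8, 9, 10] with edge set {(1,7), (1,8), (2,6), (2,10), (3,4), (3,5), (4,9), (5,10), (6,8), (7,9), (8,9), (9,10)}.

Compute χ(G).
Clique number ω(G) = 2 (lower bound: χ ≥ ω).
Odd cycle [6, 2, 10, 9, 8] needs 3 colors (χ ≥ 3).
The coloring below uses 3 colors, so χ(G) = 3.
A valid 3-coloring: color 1: [1, 2, 3, 9]; color 2: [4, 7, 8, 10]; color 3: [5, 6].

χ(G) = 3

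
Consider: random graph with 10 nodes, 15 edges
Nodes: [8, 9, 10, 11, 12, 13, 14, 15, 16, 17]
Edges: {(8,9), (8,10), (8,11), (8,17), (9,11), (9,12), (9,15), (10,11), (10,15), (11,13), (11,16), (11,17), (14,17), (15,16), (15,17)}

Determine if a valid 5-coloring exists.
Yes, G is 5-colorable

A valid 5-coloring: color 1: [11, 12, 14, 15]; color 2: [8, 13, 16]; color 3: [9, 10, 17].
(χ(G) = 3 ≤ 5.)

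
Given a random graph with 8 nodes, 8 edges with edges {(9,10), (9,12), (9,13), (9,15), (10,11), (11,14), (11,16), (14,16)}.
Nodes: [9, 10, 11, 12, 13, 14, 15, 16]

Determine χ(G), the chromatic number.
Clique number ω(G) = 3 (lower bound: χ ≥ ω).
The clique on [11, 14, 16] has size 3, forcing χ ≥ 3, and the coloring below uses 3 colors, so χ(G) = 3.
A valid 3-coloring: color 1: [9, 11]; color 2: [10, 12, 13, 15, 16]; color 3: [14].

χ(G) = 3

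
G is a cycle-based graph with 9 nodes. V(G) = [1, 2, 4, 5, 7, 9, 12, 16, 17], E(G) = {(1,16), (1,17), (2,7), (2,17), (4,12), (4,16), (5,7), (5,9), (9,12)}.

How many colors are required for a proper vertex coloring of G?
Clique number ω(G) = 2 (lower bound: χ ≥ ω).
Odd cycle [9, 12, 4, 16, 1, 17, 2, 7, 5] needs 3 colors (χ ≥ 3).
The coloring below uses 3 colors, so χ(G) = 3.
A valid 3-coloring: color 1: [1, 4, 7, 9]; color 2: [5, 12, 16, 17]; color 3: [2].

χ(G) = 3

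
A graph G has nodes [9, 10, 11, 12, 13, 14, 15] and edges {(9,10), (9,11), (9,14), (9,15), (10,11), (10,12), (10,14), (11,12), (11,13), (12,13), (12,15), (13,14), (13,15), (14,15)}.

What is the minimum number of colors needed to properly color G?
χ(G) = 4

Clique number ω(G) = 3 (lower bound: χ ≥ ω).
Suppose a proper 3-coloring c exists. The clique [9, 10, 11] takes 3 distinct colors; by symmetry let c(9) = 1, c(10) = 2, c(11) = 3.
- Vertex 12: neighbors [10, 11] already have colors [2, 3] ⇒ c(12) = 1.
- Vertex 13: neighbors [12, 11] already have colors [1, 3] ⇒ c(13) = 2.
- Vertex 14: neighbors [9, 10] already have colors [1, 2] ⇒ c(14) = 3.
- Vertex 15: neighbors [9, 13, 14] already have colors [1, 2, 3] — all 3 colors blocked. Contradiction.
The forced assignments end in a contradiction, so G has no proper 3-coloring (χ ≥ 4).
The coloring below uses 4 colors, so χ(G) = 4.
A valid 4-coloring: color 1: [10, 13]; color 2: [12, 14]; color 3: [11, 15]; color 4: [9].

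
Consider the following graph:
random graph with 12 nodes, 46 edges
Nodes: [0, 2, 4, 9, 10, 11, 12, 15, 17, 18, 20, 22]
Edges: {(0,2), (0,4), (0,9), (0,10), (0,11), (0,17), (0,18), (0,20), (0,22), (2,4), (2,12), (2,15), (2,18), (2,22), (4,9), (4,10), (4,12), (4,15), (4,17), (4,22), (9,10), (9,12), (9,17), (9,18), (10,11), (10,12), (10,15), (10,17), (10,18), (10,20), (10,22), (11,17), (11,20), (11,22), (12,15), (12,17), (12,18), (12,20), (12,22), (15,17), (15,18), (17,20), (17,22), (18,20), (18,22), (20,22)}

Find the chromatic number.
Clique number ω(G) = 6 (lower bound: χ ≥ ω).
The clique on [0, 10, 11, 17, 20, 22] has size 6, forcing χ ≥ 6, and the coloring below uses 6 colors, so χ(G) = 6.
A valid 6-coloring: color 1: [2, 10]; color 2: [0, 12]; color 3: [9, 15, 22]; color 4: [17, 18]; color 5: [4, 20]; color 6: [11].

χ(G) = 6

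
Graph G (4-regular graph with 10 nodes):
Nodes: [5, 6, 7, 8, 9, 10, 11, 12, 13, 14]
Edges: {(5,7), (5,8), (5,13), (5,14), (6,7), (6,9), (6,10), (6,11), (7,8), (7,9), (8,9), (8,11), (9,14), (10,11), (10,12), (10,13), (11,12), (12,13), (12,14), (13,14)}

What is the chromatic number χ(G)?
Clique number ω(G) = 3 (lower bound: χ ≥ ω).
Suppose a proper 3-coloring c exists. The clique [5, 7, 8] takes 3 distinct colors; by symmetry let c(5) = 1, c(7) = 2, c(8) = 3.
- Vertex 9: neighbors [7, 8] already have colors [2, 3] ⇒ c(9) = 1.
- Vertex 6: neighbors [9, 7] already have colors [1, 2] ⇒ c(6) = 3.
- Vertex 10: neighbors [6] already have colors [3]; try each remaining color.
- Case c(10) = 1:
  - Vertex 11: neighbors [10, 6] already have colors [1, 3] ⇒ c(11) = 2.
  - Vertex 12: neighbors [10, 11] already have colors [1, 2] ⇒ c(12) = 3.
  - Vertex 13: neighbors [5, 12] already have colors [1, 3] ⇒ c(13) = 2.
  - Vertex 14: neighbors [5, 13, 12] already have colors [1, 2, 3] — all 3 colors blocked. Contradiction.
- Case c(10) = 2:
  - Vertex 13: neighbors [5, 10] already have colors [1, 2] ⇒ c(13) = 3.
  - Vertex 12: neighbors [10, 13] already have colors [2, 3] ⇒ c(12) = 1.
  - Vertex 11: neighbors [12, 10, 6] already have colors [1, 2, 3] — all 3 colors blocked. Contradiction.
Every case ends in a contradiction, so G has no proper 3-coloring (χ ≥ 4).
The coloring below uses 4 colors, so χ(G) = 4.
A valid 4-coloring: color 1: [8, 10, 14]; color 2: [5, 6, 12]; color 3: [7, 11, 13]; color 4: [9].

χ(G) = 4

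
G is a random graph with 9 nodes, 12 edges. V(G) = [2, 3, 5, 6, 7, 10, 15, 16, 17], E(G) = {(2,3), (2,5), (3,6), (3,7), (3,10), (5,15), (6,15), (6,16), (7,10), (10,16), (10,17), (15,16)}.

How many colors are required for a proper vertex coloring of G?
Clique number ω(G) = 3 (lower bound: χ ≥ ω).
The clique on [3, 7, 10] has size 3, forcing χ ≥ 3, and the coloring below uses 3 colors, so χ(G) = 3.
A valid 3-coloring: color 1: [2, 6, 10]; color 2: [3, 15, 17]; color 3: [5, 7, 16].

χ(G) = 3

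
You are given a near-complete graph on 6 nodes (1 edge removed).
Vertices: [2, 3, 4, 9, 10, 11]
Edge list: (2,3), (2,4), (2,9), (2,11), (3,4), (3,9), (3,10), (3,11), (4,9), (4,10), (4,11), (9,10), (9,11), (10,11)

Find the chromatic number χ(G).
χ(G) = 5

Clique number ω(G) = 5 (lower bound: χ ≥ ω).
The clique on [2, 3, 4, 9, 11] has size 5, forcing χ ≥ 5, and the coloring below uses 5 colors, so χ(G) = 5.
A valid 5-coloring: color 1: [4]; color 2: [3]; color 3: [9]; color 4: [11]; color 5: [2, 10].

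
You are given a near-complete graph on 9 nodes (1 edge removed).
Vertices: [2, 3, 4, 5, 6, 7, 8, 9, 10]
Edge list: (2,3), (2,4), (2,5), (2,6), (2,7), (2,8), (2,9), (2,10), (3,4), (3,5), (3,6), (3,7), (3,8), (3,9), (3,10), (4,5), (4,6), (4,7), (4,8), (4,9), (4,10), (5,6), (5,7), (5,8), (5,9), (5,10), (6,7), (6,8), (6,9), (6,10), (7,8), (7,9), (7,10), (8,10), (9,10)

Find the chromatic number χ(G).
Clique number ω(G) = 8 (lower bound: χ ≥ ω).
The clique on [2, 3, 4, 5, 6, 7, 8, 10] has size 8, forcing χ ≥ 8, and the coloring below uses 8 colors, so χ(G) = 8.
A valid 8-coloring: color 1: [10]; color 2: [3]; color 3: [4]; color 4: [6]; color 5: [7]; color 6: [2]; color 7: [5]; color 8: [8, 9].

χ(G) = 8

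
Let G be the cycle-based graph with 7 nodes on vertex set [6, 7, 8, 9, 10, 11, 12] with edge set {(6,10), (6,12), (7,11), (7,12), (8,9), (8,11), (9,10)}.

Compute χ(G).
Clique number ω(G) = 2 (lower bound: χ ≥ ω).
Odd cycle [6, 10, 9, 8, 11, 7, 12] needs 3 colors (χ ≥ 3).
The coloring below uses 3 colors, so χ(G) = 3.
A valid 3-coloring: color 1: [6, 7, 9]; color 2: [8, 10, 12]; color 3: [11].

χ(G) = 3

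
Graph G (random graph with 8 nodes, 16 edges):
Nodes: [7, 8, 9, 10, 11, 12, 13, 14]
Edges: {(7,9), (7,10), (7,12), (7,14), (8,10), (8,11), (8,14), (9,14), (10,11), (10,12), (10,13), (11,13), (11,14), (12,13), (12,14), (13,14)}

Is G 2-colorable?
The clique on vertices [8, 10, 11] has size 3 > 2, so it alone needs 3 colors.

No, G is not 2-colorable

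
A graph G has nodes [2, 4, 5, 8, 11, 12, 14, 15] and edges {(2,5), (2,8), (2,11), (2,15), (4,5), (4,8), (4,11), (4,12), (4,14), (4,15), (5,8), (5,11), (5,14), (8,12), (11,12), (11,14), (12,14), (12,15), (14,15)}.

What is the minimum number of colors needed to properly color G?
Clique number ω(G) = 4 (lower bound: χ ≥ ω).
The clique on [4, 11, 12, 14] has size 4, forcing χ ≥ 4, and the coloring below uses 4 colors, so χ(G) = 4.
A valid 4-coloring: color 1: [2, 4]; color 2: [8, 14]; color 3: [5, 12]; color 4: [11, 15].

χ(G) = 4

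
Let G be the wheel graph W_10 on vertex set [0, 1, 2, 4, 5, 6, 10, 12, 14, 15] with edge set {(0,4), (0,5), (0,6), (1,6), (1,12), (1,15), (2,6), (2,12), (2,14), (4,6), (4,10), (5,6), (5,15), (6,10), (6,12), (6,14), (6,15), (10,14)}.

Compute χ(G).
Clique number ω(G) = 3 (lower bound: χ ≥ ω).
Odd cycle [15, 5, 0, 4, 10, 14, 2, 12, 1] needs 3 colors (χ ≥ 3).
Vertex 6 is adjacent to every vertex of [0, 1, 2, 4, 5, 10, 12, 14, 15], which already need 3 colors among themselves, so 6 needs a new color (χ ≥ 4).
The coloring below uses 4 colors, so χ(G) = 4.
A valid 4-coloring: color 1: [6]; color 2: [0, 10, 12, 15]; color 3: [1, 4, 5, 14]; color 4: [2].

χ(G) = 4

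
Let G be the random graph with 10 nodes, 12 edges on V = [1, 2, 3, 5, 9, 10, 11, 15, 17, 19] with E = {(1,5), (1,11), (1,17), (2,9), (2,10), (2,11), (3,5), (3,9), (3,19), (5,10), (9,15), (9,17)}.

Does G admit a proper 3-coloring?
Yes, G is 3-colorable

A valid 3-coloring: color 1: [5, 9, 11, 19]; color 2: [1, 2, 3, 15]; color 3: [10, 17].
(χ(G) = 3 ≤ 3.)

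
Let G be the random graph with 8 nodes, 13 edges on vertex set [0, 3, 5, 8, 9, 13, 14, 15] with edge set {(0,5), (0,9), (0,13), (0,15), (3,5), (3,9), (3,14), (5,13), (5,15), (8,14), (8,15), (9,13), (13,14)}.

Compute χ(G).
χ(G) = 3

Clique number ω(G) = 3 (lower bound: χ ≥ ω).
The clique on [0, 9, 13] has size 3, forcing χ ≥ 3, and the coloring below uses 3 colors, so χ(G) = 3.
A valid 3-coloring: color 1: [3, 13, 15]; color 2: [5, 9, 14]; color 3: [0, 8].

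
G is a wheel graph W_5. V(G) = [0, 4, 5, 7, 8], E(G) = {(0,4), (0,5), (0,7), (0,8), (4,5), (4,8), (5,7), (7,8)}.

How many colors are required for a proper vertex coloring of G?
Clique number ω(G) = 3 (lower bound: χ ≥ ω).
The clique on [0, 4, 8] has size 3, forcing χ ≥ 3, and the coloring below uses 3 colors, so χ(G) = 3.
A valid 3-coloring: color 1: [0]; color 2: [4, 7]; color 3: [5, 8].

χ(G) = 3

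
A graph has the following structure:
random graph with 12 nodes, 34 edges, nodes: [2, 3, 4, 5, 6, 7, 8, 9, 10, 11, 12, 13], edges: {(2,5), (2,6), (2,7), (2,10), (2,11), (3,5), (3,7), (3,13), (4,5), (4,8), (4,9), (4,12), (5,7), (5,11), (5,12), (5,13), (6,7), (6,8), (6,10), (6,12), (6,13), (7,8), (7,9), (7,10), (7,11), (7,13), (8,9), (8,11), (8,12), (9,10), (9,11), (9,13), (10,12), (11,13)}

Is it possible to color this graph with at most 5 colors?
Yes, G is 5-colorable

A valid 5-coloring: color 1: [7, 12]; color 2: [5, 6, 9]; color 3: [2, 8, 13]; color 4: [3, 4, 10, 11].
(χ(G) = 4 ≤ 5.)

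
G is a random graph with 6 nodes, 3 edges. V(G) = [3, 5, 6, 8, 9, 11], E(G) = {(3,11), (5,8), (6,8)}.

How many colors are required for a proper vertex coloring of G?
Clique number ω(G) = 2 (lower bound: χ ≥ ω).
The graph is bipartite (no odd cycle), so 2 colors suffice: χ(G) = 2.
A valid 2-coloring: color 1: [8, 9, 11]; color 2: [3, 5, 6].

χ(G) = 2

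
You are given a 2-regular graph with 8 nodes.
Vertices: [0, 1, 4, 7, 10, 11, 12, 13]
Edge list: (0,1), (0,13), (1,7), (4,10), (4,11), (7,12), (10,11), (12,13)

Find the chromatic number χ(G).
χ(G) = 3

Clique number ω(G) = 3 (lower bound: χ ≥ ω).
The clique on [4, 10, 11] has size 3, forcing χ ≥ 3, and the coloring below uses 3 colors, so χ(G) = 3.
A valid 3-coloring: color 1: [0, 10, 12]; color 2: [1, 11, 13]; color 3: [4, 7].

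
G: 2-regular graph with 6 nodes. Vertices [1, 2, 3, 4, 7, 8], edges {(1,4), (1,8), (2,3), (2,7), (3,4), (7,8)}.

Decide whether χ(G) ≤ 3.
A valid 3-coloring: color 1: [2, 4, 8]; color 2: [1, 3, 7].
(χ(G) = 2 ≤ 3.)

Yes, G is 3-colorable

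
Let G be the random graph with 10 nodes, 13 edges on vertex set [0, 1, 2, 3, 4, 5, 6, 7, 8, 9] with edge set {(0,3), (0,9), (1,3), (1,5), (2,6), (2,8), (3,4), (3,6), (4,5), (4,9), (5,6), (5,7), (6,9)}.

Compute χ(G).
Clique number ω(G) = 2 (lower bound: χ ≥ ω).
The graph is bipartite (no odd cycle), so 2 colors suffice: χ(G) = 2.
A valid 2-coloring: color 1: [2, 3, 5, 9]; color 2: [0, 1, 4, 6, 7, 8].

χ(G) = 2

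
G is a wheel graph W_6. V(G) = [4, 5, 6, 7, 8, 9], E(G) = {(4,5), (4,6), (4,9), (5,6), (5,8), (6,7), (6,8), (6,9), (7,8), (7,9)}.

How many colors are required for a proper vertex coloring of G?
Clique number ω(G) = 3 (lower bound: χ ≥ ω).
Odd cycle [8, 7, 9, 4, 5] needs 3 colors (χ ≥ 3).
Vertex 6 is adjacent to every vertex of [4, 5, 7, 8, 9], which already need 3 colors among themselves, so 6 needs a new color (χ ≥ 4).
The coloring below uses 4 colors, so χ(G) = 4.
A valid 4-coloring: color 1: [6]; color 2: [4, 8]; color 3: [5, 7]; color 4: [9].

χ(G) = 4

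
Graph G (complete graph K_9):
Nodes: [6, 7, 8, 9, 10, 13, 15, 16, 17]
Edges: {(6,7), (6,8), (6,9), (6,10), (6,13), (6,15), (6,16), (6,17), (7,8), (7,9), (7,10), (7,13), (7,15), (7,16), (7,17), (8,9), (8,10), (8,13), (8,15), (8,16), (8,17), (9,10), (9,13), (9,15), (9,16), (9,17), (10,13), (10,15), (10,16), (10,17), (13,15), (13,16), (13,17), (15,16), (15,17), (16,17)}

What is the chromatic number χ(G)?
Clique number ω(G) = 9 (lower bound: χ ≥ ω).
The clique on [6, 7, 8, 9, 10, 13, 15, 16, 17] has size 9, forcing χ ≥ 9, and the coloring below uses 9 colors, so χ(G) = 9.
A valid 9-coloring: color 1: [10]; color 2: [17]; color 3: [6]; color 4: [8]; color 5: [7]; color 6: [15]; color 7: [9]; color 8: [13]; color 9: [16].

χ(G) = 9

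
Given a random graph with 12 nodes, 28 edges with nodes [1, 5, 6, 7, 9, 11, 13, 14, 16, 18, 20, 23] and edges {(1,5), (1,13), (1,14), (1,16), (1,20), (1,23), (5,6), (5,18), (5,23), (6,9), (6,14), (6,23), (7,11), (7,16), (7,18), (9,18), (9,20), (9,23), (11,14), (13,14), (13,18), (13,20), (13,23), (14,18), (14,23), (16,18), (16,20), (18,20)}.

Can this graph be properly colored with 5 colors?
Yes, G is 5-colorable

A valid 5-coloring: color 1: [11, 18, 23]; color 2: [5, 7, 14, 20]; color 3: [6, 13, 16]; color 4: [1, 9].
(χ(G) = 4 ≤ 5.)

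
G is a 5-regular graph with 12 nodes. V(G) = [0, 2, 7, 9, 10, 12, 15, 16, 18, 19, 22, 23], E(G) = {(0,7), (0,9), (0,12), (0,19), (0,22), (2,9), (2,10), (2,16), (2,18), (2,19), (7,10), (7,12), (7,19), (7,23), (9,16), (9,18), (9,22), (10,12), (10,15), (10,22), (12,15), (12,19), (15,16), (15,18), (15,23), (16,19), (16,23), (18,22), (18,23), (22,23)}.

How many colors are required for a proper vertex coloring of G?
χ(G) = 4

Clique number ω(G) = 4 (lower bound: χ ≥ ω).
The clique on [0, 7, 12, 19] has size 4, forcing χ ≥ 4, and the coloring below uses 4 colors, so χ(G) = 4.
A valid 4-coloring: color 1: [0, 10, 16, 18]; color 2: [15, 19, 22]; color 3: [9, 12, 23]; color 4: [2, 7].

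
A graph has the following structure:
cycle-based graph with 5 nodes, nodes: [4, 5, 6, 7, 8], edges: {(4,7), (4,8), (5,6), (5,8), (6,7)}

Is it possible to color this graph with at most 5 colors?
A valid 5-coloring: color 1: [7, 8]; color 2: [4, 5]; color 3: [6].
(χ(G) = 3 ≤ 5.)

Yes, G is 5-colorable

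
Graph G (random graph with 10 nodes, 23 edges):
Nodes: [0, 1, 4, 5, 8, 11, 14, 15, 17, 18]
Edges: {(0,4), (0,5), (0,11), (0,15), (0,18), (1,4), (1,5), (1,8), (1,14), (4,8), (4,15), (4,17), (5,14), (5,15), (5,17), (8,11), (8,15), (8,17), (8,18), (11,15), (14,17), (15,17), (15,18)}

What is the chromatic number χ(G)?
χ(G) = 4

Clique number ω(G) = 4 (lower bound: χ ≥ ω).
The clique on [4, 8, 15, 17] has size 4, forcing χ ≥ 4, and the coloring below uses 4 colors, so χ(G) = 4.
A valid 4-coloring: color 1: [14, 15]; color 2: [5, 8]; color 3: [4, 11, 18]; color 4: [0, 1, 17].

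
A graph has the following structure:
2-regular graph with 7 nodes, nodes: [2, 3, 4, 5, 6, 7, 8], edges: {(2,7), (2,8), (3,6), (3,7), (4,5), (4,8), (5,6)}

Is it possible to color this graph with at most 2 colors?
No, G is not 2-colorable

Odd cycle [7, 2, 8, 4, 5, 6, 3] needs 3 colors (χ ≥ 3).
Hence χ(G) ≥ 3 > 2, so no proper 2-coloring exists.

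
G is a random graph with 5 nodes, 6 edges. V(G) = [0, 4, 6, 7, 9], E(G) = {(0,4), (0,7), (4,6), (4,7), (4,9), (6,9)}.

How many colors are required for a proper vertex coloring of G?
Clique number ω(G) = 3 (lower bound: χ ≥ ω).
The clique on [0, 4, 7] has size 3, forcing χ ≥ 3, and the coloring below uses 3 colors, so χ(G) = 3.
A valid 3-coloring: color 1: [4]; color 2: [0, 9]; color 3: [6, 7].

χ(G) = 3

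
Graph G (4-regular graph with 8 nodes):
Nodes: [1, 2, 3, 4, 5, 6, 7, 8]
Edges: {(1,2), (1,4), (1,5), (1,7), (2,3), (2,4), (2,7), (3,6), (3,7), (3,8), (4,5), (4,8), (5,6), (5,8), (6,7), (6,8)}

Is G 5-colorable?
A valid 5-coloring: color 1: [3, 5]; color 2: [7, 8]; color 3: [1, 6]; color 4: [2]; color 5: [4].
(χ(G) = 4 ≤ 5.)

Yes, G is 5-colorable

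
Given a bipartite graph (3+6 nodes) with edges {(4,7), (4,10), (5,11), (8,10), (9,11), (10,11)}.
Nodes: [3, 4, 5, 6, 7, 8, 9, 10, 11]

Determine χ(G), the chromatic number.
Clique number ω(G) = 2 (lower bound: χ ≥ ω).
The graph is bipartite (no odd cycle), so 2 colors suffice: χ(G) = 2.
A valid 2-coloring: color 1: [3, 4, 6, 8, 11]; color 2: [5, 7, 9, 10].

χ(G) = 2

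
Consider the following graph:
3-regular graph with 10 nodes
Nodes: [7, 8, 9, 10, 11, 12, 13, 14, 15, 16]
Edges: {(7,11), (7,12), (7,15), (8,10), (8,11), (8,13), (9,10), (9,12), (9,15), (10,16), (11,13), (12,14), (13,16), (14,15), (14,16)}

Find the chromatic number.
Clique number ω(G) = 3 (lower bound: χ ≥ ω).
The clique on [8, 11, 13] has size 3, forcing χ ≥ 3, and the coloring below uses 3 colors, so χ(G) = 3.
A valid 3-coloring: color 1: [7, 8, 9, 16]; color 2: [10, 13, 14]; color 3: [11, 12, 15].

χ(G) = 3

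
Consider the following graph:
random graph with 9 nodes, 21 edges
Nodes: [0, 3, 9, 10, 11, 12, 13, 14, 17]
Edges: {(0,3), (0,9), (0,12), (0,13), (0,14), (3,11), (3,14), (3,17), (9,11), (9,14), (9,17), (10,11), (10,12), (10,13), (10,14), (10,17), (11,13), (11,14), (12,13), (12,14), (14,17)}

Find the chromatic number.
Clique number ω(G) = 3 (lower bound: χ ≥ ω).
Odd cycle [12, 0, 9, 11, 10] needs 3 colors (χ ≥ 3).
Vertex 14 is adjacent to every vertex of [0, 9, 10, 11, 12], which already need 3 colors among themselves, so 14 needs a new color (χ ≥ 4).
The coloring below uses 4 colors, so χ(G) = 4.
A valid 4-coloring: color 1: [13, 14]; color 2: [11, 12, 17]; color 3: [0, 10]; color 4: [3, 9].

χ(G) = 4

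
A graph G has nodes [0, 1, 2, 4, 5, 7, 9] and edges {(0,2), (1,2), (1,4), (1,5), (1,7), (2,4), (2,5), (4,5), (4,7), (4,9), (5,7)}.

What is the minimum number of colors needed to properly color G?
Clique number ω(G) = 4 (lower bound: χ ≥ ω).
The clique on [1, 2, 4, 5] has size 4, forcing χ ≥ 4, and the coloring below uses 4 colors, so χ(G) = 4.
A valid 4-coloring: color 1: [0, 4]; color 2: [5, 9]; color 3: [1]; color 4: [2, 7].

χ(G) = 4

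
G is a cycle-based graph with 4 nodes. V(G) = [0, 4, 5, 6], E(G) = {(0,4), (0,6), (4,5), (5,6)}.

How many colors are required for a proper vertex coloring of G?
Clique number ω(G) = 2 (lower bound: χ ≥ ω).
The graph is bipartite (no odd cycle), so 2 colors suffice: χ(G) = 2.
A valid 2-coloring: color 1: [4, 6]; color 2: [0, 5].

χ(G) = 2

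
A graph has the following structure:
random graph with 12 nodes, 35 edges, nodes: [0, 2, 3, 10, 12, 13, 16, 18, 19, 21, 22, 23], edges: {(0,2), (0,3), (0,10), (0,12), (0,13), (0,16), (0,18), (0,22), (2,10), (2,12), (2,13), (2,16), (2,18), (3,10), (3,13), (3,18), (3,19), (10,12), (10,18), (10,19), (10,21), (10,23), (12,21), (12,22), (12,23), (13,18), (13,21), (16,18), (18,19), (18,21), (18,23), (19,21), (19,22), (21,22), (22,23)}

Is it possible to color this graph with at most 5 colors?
A valid 5-coloring: color 1: [12, 18]; color 2: [0, 19, 23]; color 3: [10, 13, 16, 22]; color 4: [2, 3, 21].
(χ(G) = 4 ≤ 5.)

Yes, G is 5-colorable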